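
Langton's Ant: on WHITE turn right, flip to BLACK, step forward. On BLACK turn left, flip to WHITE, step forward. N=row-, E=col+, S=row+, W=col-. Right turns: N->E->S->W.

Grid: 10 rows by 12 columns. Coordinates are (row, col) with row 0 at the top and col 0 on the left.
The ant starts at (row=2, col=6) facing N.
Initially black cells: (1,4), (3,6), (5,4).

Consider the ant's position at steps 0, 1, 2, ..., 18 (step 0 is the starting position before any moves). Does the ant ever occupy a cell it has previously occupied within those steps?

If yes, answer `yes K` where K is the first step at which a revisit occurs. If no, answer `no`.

Step 1: on WHITE (2,6): turn R to E, flip to black, move to (2,7). |black|=4 — new cell
Step 2: on WHITE (2,7): turn R to S, flip to black, move to (3,7). |black|=5 — new cell
Step 3: on WHITE (3,7): turn R to W, flip to black, move to (3,6). |black|=6 — new cell
Step 4: on BLACK (3,6): turn L to S, flip to white, move to (4,6). |black|=5 — new cell
Step 5: on WHITE (4,6): turn R to W, flip to black, move to (4,5). |black|=6 — new cell
Step 6: on WHITE (4,5): turn R to N, flip to black, move to (3,5). |black|=7 — new cell
Step 7: on WHITE (3,5): turn R to E, flip to black, move to (3,6). |black|=8 — REVISIT

Answer: yes 7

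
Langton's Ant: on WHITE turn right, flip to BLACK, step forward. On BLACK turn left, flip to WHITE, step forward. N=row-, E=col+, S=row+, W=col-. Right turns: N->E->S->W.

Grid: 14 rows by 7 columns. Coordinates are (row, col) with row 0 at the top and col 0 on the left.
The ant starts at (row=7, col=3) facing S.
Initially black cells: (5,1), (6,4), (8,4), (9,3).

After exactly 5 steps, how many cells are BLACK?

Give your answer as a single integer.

Answer: 7

Derivation:
Step 1: on WHITE (7,3): turn R to W, flip to black, move to (7,2). |black|=5
Step 2: on WHITE (7,2): turn R to N, flip to black, move to (6,2). |black|=6
Step 3: on WHITE (6,2): turn R to E, flip to black, move to (6,3). |black|=7
Step 4: on WHITE (6,3): turn R to S, flip to black, move to (7,3). |black|=8
Step 5: on BLACK (7,3): turn L to E, flip to white, move to (7,4). |black|=7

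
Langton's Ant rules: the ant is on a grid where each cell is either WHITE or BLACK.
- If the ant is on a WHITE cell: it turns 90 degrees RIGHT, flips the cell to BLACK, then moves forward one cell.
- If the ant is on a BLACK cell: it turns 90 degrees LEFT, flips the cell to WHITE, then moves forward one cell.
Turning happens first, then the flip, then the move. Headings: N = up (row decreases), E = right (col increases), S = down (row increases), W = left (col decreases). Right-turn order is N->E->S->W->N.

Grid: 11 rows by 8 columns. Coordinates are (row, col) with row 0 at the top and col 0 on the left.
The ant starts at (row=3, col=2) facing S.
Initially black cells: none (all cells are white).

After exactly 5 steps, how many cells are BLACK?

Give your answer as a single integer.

Answer: 3

Derivation:
Step 1: on WHITE (3,2): turn R to W, flip to black, move to (3,1). |black|=1
Step 2: on WHITE (3,1): turn R to N, flip to black, move to (2,1). |black|=2
Step 3: on WHITE (2,1): turn R to E, flip to black, move to (2,2). |black|=3
Step 4: on WHITE (2,2): turn R to S, flip to black, move to (3,2). |black|=4
Step 5: on BLACK (3,2): turn L to E, flip to white, move to (3,3). |black|=3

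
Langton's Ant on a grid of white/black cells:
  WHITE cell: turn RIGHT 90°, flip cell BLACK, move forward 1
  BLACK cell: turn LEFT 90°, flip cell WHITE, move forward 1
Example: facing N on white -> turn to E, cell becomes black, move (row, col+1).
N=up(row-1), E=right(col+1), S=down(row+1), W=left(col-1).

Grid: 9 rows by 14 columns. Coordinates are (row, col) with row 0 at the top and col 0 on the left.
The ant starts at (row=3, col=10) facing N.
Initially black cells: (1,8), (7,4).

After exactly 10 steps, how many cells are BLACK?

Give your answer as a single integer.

Step 1: on WHITE (3,10): turn R to E, flip to black, move to (3,11). |black|=3
Step 2: on WHITE (3,11): turn R to S, flip to black, move to (4,11). |black|=4
Step 3: on WHITE (4,11): turn R to W, flip to black, move to (4,10). |black|=5
Step 4: on WHITE (4,10): turn R to N, flip to black, move to (3,10). |black|=6
Step 5: on BLACK (3,10): turn L to W, flip to white, move to (3,9). |black|=5
Step 6: on WHITE (3,9): turn R to N, flip to black, move to (2,9). |black|=6
Step 7: on WHITE (2,9): turn R to E, flip to black, move to (2,10). |black|=7
Step 8: on WHITE (2,10): turn R to S, flip to black, move to (3,10). |black|=8
Step 9: on WHITE (3,10): turn R to W, flip to black, move to (3,9). |black|=9
Step 10: on BLACK (3,9): turn L to S, flip to white, move to (4,9). |black|=8

Answer: 8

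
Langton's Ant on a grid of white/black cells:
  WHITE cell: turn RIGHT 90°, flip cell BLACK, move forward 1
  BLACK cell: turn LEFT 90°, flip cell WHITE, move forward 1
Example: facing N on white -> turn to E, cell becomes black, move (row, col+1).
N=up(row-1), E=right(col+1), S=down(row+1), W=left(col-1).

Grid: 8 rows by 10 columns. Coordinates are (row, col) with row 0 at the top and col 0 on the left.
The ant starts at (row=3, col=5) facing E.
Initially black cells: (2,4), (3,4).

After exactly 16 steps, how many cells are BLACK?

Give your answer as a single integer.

Answer: 12

Derivation:
Step 1: on WHITE (3,5): turn R to S, flip to black, move to (4,5). |black|=3
Step 2: on WHITE (4,5): turn R to W, flip to black, move to (4,4). |black|=4
Step 3: on WHITE (4,4): turn R to N, flip to black, move to (3,4). |black|=5
Step 4: on BLACK (3,4): turn L to W, flip to white, move to (3,3). |black|=4
Step 5: on WHITE (3,3): turn R to N, flip to black, move to (2,3). |black|=5
Step 6: on WHITE (2,3): turn R to E, flip to black, move to (2,4). |black|=6
Step 7: on BLACK (2,4): turn L to N, flip to white, move to (1,4). |black|=5
Step 8: on WHITE (1,4): turn R to E, flip to black, move to (1,5). |black|=6
Step 9: on WHITE (1,5): turn R to S, flip to black, move to (2,5). |black|=7
Step 10: on WHITE (2,5): turn R to W, flip to black, move to (2,4). |black|=8
Step 11: on WHITE (2,4): turn R to N, flip to black, move to (1,4). |black|=9
Step 12: on BLACK (1,4): turn L to W, flip to white, move to (1,3). |black|=8
Step 13: on WHITE (1,3): turn R to N, flip to black, move to (0,3). |black|=9
Step 14: on WHITE (0,3): turn R to E, flip to black, move to (0,4). |black|=10
Step 15: on WHITE (0,4): turn R to S, flip to black, move to (1,4). |black|=11
Step 16: on WHITE (1,4): turn R to W, flip to black, move to (1,3). |black|=12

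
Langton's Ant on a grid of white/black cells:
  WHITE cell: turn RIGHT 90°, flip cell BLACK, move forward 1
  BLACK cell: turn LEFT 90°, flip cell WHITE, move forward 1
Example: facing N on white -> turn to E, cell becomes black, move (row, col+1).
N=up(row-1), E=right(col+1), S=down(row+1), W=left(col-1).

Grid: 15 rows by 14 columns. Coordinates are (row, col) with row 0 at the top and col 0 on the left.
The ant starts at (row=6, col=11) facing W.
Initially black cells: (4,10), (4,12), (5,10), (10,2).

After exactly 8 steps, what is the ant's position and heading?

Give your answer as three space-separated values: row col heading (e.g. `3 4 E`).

Answer: 6 11 E

Derivation:
Step 1: on WHITE (6,11): turn R to N, flip to black, move to (5,11). |black|=5
Step 2: on WHITE (5,11): turn R to E, flip to black, move to (5,12). |black|=6
Step 3: on WHITE (5,12): turn R to S, flip to black, move to (6,12). |black|=7
Step 4: on WHITE (6,12): turn R to W, flip to black, move to (6,11). |black|=8
Step 5: on BLACK (6,11): turn L to S, flip to white, move to (7,11). |black|=7
Step 6: on WHITE (7,11): turn R to W, flip to black, move to (7,10). |black|=8
Step 7: on WHITE (7,10): turn R to N, flip to black, move to (6,10). |black|=9
Step 8: on WHITE (6,10): turn R to E, flip to black, move to (6,11). |black|=10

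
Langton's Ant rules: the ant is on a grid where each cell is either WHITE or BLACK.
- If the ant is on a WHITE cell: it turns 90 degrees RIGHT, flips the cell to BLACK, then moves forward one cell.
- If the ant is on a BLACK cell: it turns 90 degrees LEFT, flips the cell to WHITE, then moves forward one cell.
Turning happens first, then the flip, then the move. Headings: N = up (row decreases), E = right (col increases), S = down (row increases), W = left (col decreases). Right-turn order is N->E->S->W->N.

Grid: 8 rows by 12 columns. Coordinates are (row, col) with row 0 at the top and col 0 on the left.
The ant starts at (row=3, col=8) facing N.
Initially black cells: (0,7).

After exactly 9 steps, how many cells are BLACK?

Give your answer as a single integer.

Answer: 8

Derivation:
Step 1: on WHITE (3,8): turn R to E, flip to black, move to (3,9). |black|=2
Step 2: on WHITE (3,9): turn R to S, flip to black, move to (4,9). |black|=3
Step 3: on WHITE (4,9): turn R to W, flip to black, move to (4,8). |black|=4
Step 4: on WHITE (4,8): turn R to N, flip to black, move to (3,8). |black|=5
Step 5: on BLACK (3,8): turn L to W, flip to white, move to (3,7). |black|=4
Step 6: on WHITE (3,7): turn R to N, flip to black, move to (2,7). |black|=5
Step 7: on WHITE (2,7): turn R to E, flip to black, move to (2,8). |black|=6
Step 8: on WHITE (2,8): turn R to S, flip to black, move to (3,8). |black|=7
Step 9: on WHITE (3,8): turn R to W, flip to black, move to (3,7). |black|=8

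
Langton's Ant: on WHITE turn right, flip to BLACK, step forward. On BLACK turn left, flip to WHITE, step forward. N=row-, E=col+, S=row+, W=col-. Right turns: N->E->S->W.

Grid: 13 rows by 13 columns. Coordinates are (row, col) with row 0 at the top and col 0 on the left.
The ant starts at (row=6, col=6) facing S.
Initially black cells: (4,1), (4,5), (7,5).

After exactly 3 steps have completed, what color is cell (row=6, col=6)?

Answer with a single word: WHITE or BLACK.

Answer: BLACK

Derivation:
Step 1: on WHITE (6,6): turn R to W, flip to black, move to (6,5). |black|=4
Step 2: on WHITE (6,5): turn R to N, flip to black, move to (5,5). |black|=5
Step 3: on WHITE (5,5): turn R to E, flip to black, move to (5,6). |black|=6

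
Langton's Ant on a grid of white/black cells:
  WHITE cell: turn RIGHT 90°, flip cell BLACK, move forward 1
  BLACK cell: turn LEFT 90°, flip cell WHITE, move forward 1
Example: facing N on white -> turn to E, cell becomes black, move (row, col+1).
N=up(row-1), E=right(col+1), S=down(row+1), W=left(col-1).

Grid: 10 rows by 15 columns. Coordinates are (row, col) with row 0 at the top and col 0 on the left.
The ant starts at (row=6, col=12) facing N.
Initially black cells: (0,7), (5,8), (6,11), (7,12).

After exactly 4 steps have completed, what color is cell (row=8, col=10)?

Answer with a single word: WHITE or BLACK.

Answer: WHITE

Derivation:
Step 1: on WHITE (6,12): turn R to E, flip to black, move to (6,13). |black|=5
Step 2: on WHITE (6,13): turn R to S, flip to black, move to (7,13). |black|=6
Step 3: on WHITE (7,13): turn R to W, flip to black, move to (7,12). |black|=7
Step 4: on BLACK (7,12): turn L to S, flip to white, move to (8,12). |black|=6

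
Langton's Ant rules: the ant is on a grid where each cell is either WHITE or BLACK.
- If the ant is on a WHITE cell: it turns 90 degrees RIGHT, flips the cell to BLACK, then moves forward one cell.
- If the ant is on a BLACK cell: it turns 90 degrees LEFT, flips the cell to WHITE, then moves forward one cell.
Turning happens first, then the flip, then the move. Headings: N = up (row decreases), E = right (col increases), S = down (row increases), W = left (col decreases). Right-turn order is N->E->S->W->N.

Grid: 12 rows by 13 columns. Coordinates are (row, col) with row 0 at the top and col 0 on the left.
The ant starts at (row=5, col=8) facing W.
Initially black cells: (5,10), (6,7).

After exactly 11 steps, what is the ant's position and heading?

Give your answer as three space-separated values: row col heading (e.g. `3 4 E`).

Step 1: on WHITE (5,8): turn R to N, flip to black, move to (4,8). |black|=3
Step 2: on WHITE (4,8): turn R to E, flip to black, move to (4,9). |black|=4
Step 3: on WHITE (4,9): turn R to S, flip to black, move to (5,9). |black|=5
Step 4: on WHITE (5,9): turn R to W, flip to black, move to (5,8). |black|=6
Step 5: on BLACK (5,8): turn L to S, flip to white, move to (6,8). |black|=5
Step 6: on WHITE (6,8): turn R to W, flip to black, move to (6,7). |black|=6
Step 7: on BLACK (6,7): turn L to S, flip to white, move to (7,7). |black|=5
Step 8: on WHITE (7,7): turn R to W, flip to black, move to (7,6). |black|=6
Step 9: on WHITE (7,6): turn R to N, flip to black, move to (6,6). |black|=7
Step 10: on WHITE (6,6): turn R to E, flip to black, move to (6,7). |black|=8
Step 11: on WHITE (6,7): turn R to S, flip to black, move to (7,7). |black|=9

Answer: 7 7 S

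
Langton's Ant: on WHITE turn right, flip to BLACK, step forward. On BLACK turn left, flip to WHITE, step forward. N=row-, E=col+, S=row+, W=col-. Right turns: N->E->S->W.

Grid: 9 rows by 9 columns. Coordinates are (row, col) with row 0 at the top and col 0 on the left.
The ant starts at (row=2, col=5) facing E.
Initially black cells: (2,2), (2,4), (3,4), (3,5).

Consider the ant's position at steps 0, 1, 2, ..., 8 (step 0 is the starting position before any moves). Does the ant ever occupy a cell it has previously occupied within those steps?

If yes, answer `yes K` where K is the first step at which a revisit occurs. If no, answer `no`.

Step 1: on WHITE (2,5): turn R to S, flip to black, move to (3,5). |black|=5 — new cell
Step 2: on BLACK (3,5): turn L to E, flip to white, move to (3,6). |black|=4 — new cell
Step 3: on WHITE (3,6): turn R to S, flip to black, move to (4,6). |black|=5 — new cell
Step 4: on WHITE (4,6): turn R to W, flip to black, move to (4,5). |black|=6 — new cell
Step 5: on WHITE (4,5): turn R to N, flip to black, move to (3,5). |black|=7 — REVISIT

Answer: yes 5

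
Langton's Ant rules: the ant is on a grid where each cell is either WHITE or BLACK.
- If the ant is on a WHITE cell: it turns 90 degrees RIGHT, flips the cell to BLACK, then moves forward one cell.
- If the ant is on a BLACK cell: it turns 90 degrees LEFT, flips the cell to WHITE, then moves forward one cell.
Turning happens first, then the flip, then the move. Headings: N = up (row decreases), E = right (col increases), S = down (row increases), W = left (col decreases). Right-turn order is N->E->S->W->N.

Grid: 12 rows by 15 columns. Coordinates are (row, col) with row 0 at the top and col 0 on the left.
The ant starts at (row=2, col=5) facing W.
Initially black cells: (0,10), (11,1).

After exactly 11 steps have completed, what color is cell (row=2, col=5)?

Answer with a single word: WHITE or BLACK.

Step 1: on WHITE (2,5): turn R to N, flip to black, move to (1,5). |black|=3
Step 2: on WHITE (1,5): turn R to E, flip to black, move to (1,6). |black|=4
Step 3: on WHITE (1,6): turn R to S, flip to black, move to (2,6). |black|=5
Step 4: on WHITE (2,6): turn R to W, flip to black, move to (2,5). |black|=6
Step 5: on BLACK (2,5): turn L to S, flip to white, move to (3,5). |black|=5
Step 6: on WHITE (3,5): turn R to W, flip to black, move to (3,4). |black|=6
Step 7: on WHITE (3,4): turn R to N, flip to black, move to (2,4). |black|=7
Step 8: on WHITE (2,4): turn R to E, flip to black, move to (2,5). |black|=8
Step 9: on WHITE (2,5): turn R to S, flip to black, move to (3,5). |black|=9
Step 10: on BLACK (3,5): turn L to E, flip to white, move to (3,6). |black|=8
Step 11: on WHITE (3,6): turn R to S, flip to black, move to (4,6). |black|=9

Answer: BLACK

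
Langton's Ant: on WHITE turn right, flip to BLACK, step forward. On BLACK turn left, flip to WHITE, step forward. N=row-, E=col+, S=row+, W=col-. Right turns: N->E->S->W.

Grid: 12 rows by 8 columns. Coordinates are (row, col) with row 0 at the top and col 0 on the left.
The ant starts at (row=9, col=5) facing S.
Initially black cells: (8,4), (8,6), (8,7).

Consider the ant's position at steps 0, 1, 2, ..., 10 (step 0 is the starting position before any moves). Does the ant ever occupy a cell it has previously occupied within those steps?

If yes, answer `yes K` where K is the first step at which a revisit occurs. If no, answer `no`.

Step 1: on WHITE (9,5): turn R to W, flip to black, move to (9,4). |black|=4 — new cell
Step 2: on WHITE (9,4): turn R to N, flip to black, move to (8,4). |black|=5 — new cell
Step 3: on BLACK (8,4): turn L to W, flip to white, move to (8,3). |black|=4 — new cell
Step 4: on WHITE (8,3): turn R to N, flip to black, move to (7,3). |black|=5 — new cell
Step 5: on WHITE (7,3): turn R to E, flip to black, move to (7,4). |black|=6 — new cell
Step 6: on WHITE (7,4): turn R to S, flip to black, move to (8,4). |black|=7 — REVISIT

Answer: yes 6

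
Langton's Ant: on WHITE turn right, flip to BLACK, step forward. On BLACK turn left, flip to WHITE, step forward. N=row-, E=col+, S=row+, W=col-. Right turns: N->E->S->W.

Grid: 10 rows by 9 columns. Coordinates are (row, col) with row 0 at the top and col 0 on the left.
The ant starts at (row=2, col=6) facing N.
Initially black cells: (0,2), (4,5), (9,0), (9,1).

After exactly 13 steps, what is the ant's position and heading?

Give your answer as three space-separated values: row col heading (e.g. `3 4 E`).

Step 1: on WHITE (2,6): turn R to E, flip to black, move to (2,7). |black|=5
Step 2: on WHITE (2,7): turn R to S, flip to black, move to (3,7). |black|=6
Step 3: on WHITE (3,7): turn R to W, flip to black, move to (3,6). |black|=7
Step 4: on WHITE (3,6): turn R to N, flip to black, move to (2,6). |black|=8
Step 5: on BLACK (2,6): turn L to W, flip to white, move to (2,5). |black|=7
Step 6: on WHITE (2,5): turn R to N, flip to black, move to (1,5). |black|=8
Step 7: on WHITE (1,5): turn R to E, flip to black, move to (1,6). |black|=9
Step 8: on WHITE (1,6): turn R to S, flip to black, move to (2,6). |black|=10
Step 9: on WHITE (2,6): turn R to W, flip to black, move to (2,5). |black|=11
Step 10: on BLACK (2,5): turn L to S, flip to white, move to (3,5). |black|=10
Step 11: on WHITE (3,5): turn R to W, flip to black, move to (3,4). |black|=11
Step 12: on WHITE (3,4): turn R to N, flip to black, move to (2,4). |black|=12
Step 13: on WHITE (2,4): turn R to E, flip to black, move to (2,5). |black|=13

Answer: 2 5 E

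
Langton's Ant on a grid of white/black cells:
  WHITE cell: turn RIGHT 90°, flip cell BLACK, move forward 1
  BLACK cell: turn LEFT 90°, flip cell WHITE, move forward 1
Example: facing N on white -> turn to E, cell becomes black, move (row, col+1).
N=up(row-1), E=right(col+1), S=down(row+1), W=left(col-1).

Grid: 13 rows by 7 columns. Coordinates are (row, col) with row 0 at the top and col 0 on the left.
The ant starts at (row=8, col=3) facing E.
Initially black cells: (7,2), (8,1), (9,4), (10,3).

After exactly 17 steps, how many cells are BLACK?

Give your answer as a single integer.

Answer: 9

Derivation:
Step 1: on WHITE (8,3): turn R to S, flip to black, move to (9,3). |black|=5
Step 2: on WHITE (9,3): turn R to W, flip to black, move to (9,2). |black|=6
Step 3: on WHITE (9,2): turn R to N, flip to black, move to (8,2). |black|=7
Step 4: on WHITE (8,2): turn R to E, flip to black, move to (8,3). |black|=8
Step 5: on BLACK (8,3): turn L to N, flip to white, move to (7,3). |black|=7
Step 6: on WHITE (7,3): turn R to E, flip to black, move to (7,4). |black|=8
Step 7: on WHITE (7,4): turn R to S, flip to black, move to (8,4). |black|=9
Step 8: on WHITE (8,4): turn R to W, flip to black, move to (8,3). |black|=10
Step 9: on WHITE (8,3): turn R to N, flip to black, move to (7,3). |black|=11
Step 10: on BLACK (7,3): turn L to W, flip to white, move to (7,2). |black|=10
Step 11: on BLACK (7,2): turn L to S, flip to white, move to (8,2). |black|=9
Step 12: on BLACK (8,2): turn L to E, flip to white, move to (8,3). |black|=8
Step 13: on BLACK (8,3): turn L to N, flip to white, move to (7,3). |black|=7
Step 14: on WHITE (7,3): turn R to E, flip to black, move to (7,4). |black|=8
Step 15: on BLACK (7,4): turn L to N, flip to white, move to (6,4). |black|=7
Step 16: on WHITE (6,4): turn R to E, flip to black, move to (6,5). |black|=8
Step 17: on WHITE (6,5): turn R to S, flip to black, move to (7,5). |black|=9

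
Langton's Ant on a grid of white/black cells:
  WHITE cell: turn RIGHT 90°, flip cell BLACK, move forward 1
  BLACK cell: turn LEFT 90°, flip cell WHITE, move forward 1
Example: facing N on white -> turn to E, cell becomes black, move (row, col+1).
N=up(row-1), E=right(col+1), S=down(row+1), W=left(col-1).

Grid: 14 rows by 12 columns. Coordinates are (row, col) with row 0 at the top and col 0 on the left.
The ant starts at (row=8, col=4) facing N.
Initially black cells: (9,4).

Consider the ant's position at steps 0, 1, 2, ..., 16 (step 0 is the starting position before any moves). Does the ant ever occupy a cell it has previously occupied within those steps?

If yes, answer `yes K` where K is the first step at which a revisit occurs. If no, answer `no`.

Step 1: on WHITE (8,4): turn R to E, flip to black, move to (8,5). |black|=2 — new cell
Step 2: on WHITE (8,5): turn R to S, flip to black, move to (9,5). |black|=3 — new cell
Step 3: on WHITE (9,5): turn R to W, flip to black, move to (9,4). |black|=4 — new cell
Step 4: on BLACK (9,4): turn L to S, flip to white, move to (10,4). |black|=3 — new cell
Step 5: on WHITE (10,4): turn R to W, flip to black, move to (10,3). |black|=4 — new cell
Step 6: on WHITE (10,3): turn R to N, flip to black, move to (9,3). |black|=5 — new cell
Step 7: on WHITE (9,3): turn R to E, flip to black, move to (9,4). |black|=6 — REVISIT

Answer: yes 7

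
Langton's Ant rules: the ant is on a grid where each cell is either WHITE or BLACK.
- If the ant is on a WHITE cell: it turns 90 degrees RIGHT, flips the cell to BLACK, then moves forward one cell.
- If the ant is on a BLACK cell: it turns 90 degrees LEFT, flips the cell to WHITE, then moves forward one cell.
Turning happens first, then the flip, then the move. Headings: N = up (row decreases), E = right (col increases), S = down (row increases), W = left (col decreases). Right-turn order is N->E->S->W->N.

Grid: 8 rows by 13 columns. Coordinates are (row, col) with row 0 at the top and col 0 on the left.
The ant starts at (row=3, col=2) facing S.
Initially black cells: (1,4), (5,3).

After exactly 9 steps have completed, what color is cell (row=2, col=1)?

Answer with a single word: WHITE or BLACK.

Answer: BLACK

Derivation:
Step 1: on WHITE (3,2): turn R to W, flip to black, move to (3,1). |black|=3
Step 2: on WHITE (3,1): turn R to N, flip to black, move to (2,1). |black|=4
Step 3: on WHITE (2,1): turn R to E, flip to black, move to (2,2). |black|=5
Step 4: on WHITE (2,2): turn R to S, flip to black, move to (3,2). |black|=6
Step 5: on BLACK (3,2): turn L to E, flip to white, move to (3,3). |black|=5
Step 6: on WHITE (3,3): turn R to S, flip to black, move to (4,3). |black|=6
Step 7: on WHITE (4,3): turn R to W, flip to black, move to (4,2). |black|=7
Step 8: on WHITE (4,2): turn R to N, flip to black, move to (3,2). |black|=8
Step 9: on WHITE (3,2): turn R to E, flip to black, move to (3,3). |black|=9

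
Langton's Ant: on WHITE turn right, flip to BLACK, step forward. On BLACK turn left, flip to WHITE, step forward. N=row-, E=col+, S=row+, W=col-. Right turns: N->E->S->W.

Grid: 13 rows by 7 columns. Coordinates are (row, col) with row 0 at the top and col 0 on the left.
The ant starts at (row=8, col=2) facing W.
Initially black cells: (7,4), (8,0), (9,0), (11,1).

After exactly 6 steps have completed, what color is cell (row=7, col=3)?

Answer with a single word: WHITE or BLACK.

Step 1: on WHITE (8,2): turn R to N, flip to black, move to (7,2). |black|=5
Step 2: on WHITE (7,2): turn R to E, flip to black, move to (7,3). |black|=6
Step 3: on WHITE (7,3): turn R to S, flip to black, move to (8,3). |black|=7
Step 4: on WHITE (8,3): turn R to W, flip to black, move to (8,2). |black|=8
Step 5: on BLACK (8,2): turn L to S, flip to white, move to (9,2). |black|=7
Step 6: on WHITE (9,2): turn R to W, flip to black, move to (9,1). |black|=8

Answer: BLACK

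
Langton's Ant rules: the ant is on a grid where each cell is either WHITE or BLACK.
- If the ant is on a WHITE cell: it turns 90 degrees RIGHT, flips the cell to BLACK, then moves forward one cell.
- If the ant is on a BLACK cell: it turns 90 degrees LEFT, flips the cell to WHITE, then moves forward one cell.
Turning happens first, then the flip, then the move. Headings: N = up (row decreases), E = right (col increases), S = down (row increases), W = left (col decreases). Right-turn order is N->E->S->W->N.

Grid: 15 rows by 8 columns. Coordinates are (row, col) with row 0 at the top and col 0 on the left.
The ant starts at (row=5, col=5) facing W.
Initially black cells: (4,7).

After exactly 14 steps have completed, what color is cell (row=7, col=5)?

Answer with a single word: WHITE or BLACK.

Answer: BLACK

Derivation:
Step 1: on WHITE (5,5): turn R to N, flip to black, move to (4,5). |black|=2
Step 2: on WHITE (4,5): turn R to E, flip to black, move to (4,6). |black|=3
Step 3: on WHITE (4,6): turn R to S, flip to black, move to (5,6). |black|=4
Step 4: on WHITE (5,6): turn R to W, flip to black, move to (5,5). |black|=5
Step 5: on BLACK (5,5): turn L to S, flip to white, move to (6,5). |black|=4
Step 6: on WHITE (6,5): turn R to W, flip to black, move to (6,4). |black|=5
Step 7: on WHITE (6,4): turn R to N, flip to black, move to (5,4). |black|=6
Step 8: on WHITE (5,4): turn R to E, flip to black, move to (5,5). |black|=7
Step 9: on WHITE (5,5): turn R to S, flip to black, move to (6,5). |black|=8
Step 10: on BLACK (6,5): turn L to E, flip to white, move to (6,6). |black|=7
Step 11: on WHITE (6,6): turn R to S, flip to black, move to (7,6). |black|=8
Step 12: on WHITE (7,6): turn R to W, flip to black, move to (7,5). |black|=9
Step 13: on WHITE (7,5): turn R to N, flip to black, move to (6,5). |black|=10
Step 14: on WHITE (6,5): turn R to E, flip to black, move to (6,6). |black|=11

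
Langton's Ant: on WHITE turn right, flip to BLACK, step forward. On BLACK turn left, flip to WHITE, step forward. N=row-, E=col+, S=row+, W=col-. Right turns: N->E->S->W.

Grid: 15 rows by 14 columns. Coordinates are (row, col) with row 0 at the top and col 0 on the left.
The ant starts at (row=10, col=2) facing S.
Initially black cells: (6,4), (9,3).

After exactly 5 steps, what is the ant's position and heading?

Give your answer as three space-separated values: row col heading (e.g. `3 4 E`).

Step 1: on WHITE (10,2): turn R to W, flip to black, move to (10,1). |black|=3
Step 2: on WHITE (10,1): turn R to N, flip to black, move to (9,1). |black|=4
Step 3: on WHITE (9,1): turn R to E, flip to black, move to (9,2). |black|=5
Step 4: on WHITE (9,2): turn R to S, flip to black, move to (10,2). |black|=6
Step 5: on BLACK (10,2): turn L to E, flip to white, move to (10,3). |black|=5

Answer: 10 3 E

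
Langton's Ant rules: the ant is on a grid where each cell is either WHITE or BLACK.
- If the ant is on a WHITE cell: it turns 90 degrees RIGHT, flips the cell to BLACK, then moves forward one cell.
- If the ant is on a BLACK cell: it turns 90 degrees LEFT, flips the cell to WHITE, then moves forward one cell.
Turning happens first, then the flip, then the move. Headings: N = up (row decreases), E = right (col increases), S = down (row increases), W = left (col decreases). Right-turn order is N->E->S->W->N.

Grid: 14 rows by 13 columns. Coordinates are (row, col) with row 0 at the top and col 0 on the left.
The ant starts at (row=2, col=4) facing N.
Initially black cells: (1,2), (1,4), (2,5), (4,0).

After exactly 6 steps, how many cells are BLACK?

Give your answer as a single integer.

Step 1: on WHITE (2,4): turn R to E, flip to black, move to (2,5). |black|=5
Step 2: on BLACK (2,5): turn L to N, flip to white, move to (1,5). |black|=4
Step 3: on WHITE (1,5): turn R to E, flip to black, move to (1,6). |black|=5
Step 4: on WHITE (1,6): turn R to S, flip to black, move to (2,6). |black|=6
Step 5: on WHITE (2,6): turn R to W, flip to black, move to (2,5). |black|=7
Step 6: on WHITE (2,5): turn R to N, flip to black, move to (1,5). |black|=8

Answer: 8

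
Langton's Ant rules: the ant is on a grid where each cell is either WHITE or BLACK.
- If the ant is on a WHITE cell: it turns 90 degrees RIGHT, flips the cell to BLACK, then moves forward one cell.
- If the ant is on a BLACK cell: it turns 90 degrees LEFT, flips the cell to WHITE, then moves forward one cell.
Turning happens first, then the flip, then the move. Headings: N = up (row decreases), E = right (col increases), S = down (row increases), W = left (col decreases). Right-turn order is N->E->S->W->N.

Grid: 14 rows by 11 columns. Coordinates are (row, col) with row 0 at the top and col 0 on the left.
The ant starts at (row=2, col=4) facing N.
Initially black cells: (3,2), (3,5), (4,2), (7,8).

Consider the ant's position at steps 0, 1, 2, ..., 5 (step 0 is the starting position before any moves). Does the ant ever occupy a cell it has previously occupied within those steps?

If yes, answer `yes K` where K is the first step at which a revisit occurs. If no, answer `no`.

Step 1: on WHITE (2,4): turn R to E, flip to black, move to (2,5). |black|=5 — new cell
Step 2: on WHITE (2,5): turn R to S, flip to black, move to (3,5). |black|=6 — new cell
Step 3: on BLACK (3,5): turn L to E, flip to white, move to (3,6). |black|=5 — new cell
Step 4: on WHITE (3,6): turn R to S, flip to black, move to (4,6). |black|=6 — new cell
Step 5: on WHITE (4,6): turn R to W, flip to black, move to (4,5). |black|=7 — new cell
No revisit within 5 steps.

Answer: no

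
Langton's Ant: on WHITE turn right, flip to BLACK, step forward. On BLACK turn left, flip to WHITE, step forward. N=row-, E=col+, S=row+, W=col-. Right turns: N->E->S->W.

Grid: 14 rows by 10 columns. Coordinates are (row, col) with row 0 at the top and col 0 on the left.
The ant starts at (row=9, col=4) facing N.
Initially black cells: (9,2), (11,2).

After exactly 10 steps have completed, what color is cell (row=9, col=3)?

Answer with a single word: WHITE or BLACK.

Answer: WHITE

Derivation:
Step 1: on WHITE (9,4): turn R to E, flip to black, move to (9,5). |black|=3
Step 2: on WHITE (9,5): turn R to S, flip to black, move to (10,5). |black|=4
Step 3: on WHITE (10,5): turn R to W, flip to black, move to (10,4). |black|=5
Step 4: on WHITE (10,4): turn R to N, flip to black, move to (9,4). |black|=6
Step 5: on BLACK (9,4): turn L to W, flip to white, move to (9,3). |black|=5
Step 6: on WHITE (9,3): turn R to N, flip to black, move to (8,3). |black|=6
Step 7: on WHITE (8,3): turn R to E, flip to black, move to (8,4). |black|=7
Step 8: on WHITE (8,4): turn R to S, flip to black, move to (9,4). |black|=8
Step 9: on WHITE (9,4): turn R to W, flip to black, move to (9,3). |black|=9
Step 10: on BLACK (9,3): turn L to S, flip to white, move to (10,3). |black|=8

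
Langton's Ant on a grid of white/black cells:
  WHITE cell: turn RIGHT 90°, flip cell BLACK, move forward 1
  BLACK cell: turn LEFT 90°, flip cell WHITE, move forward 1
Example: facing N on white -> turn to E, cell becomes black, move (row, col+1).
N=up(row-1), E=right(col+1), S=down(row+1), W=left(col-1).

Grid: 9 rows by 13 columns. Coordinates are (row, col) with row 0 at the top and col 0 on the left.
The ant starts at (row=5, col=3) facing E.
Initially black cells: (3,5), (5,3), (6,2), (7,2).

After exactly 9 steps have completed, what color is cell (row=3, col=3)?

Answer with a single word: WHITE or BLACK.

Step 1: on BLACK (5,3): turn L to N, flip to white, move to (4,3). |black|=3
Step 2: on WHITE (4,3): turn R to E, flip to black, move to (4,4). |black|=4
Step 3: on WHITE (4,4): turn R to S, flip to black, move to (5,4). |black|=5
Step 4: on WHITE (5,4): turn R to W, flip to black, move to (5,3). |black|=6
Step 5: on WHITE (5,3): turn R to N, flip to black, move to (4,3). |black|=7
Step 6: on BLACK (4,3): turn L to W, flip to white, move to (4,2). |black|=6
Step 7: on WHITE (4,2): turn R to N, flip to black, move to (3,2). |black|=7
Step 8: on WHITE (3,2): turn R to E, flip to black, move to (3,3). |black|=8
Step 9: on WHITE (3,3): turn R to S, flip to black, move to (4,3). |black|=9

Answer: BLACK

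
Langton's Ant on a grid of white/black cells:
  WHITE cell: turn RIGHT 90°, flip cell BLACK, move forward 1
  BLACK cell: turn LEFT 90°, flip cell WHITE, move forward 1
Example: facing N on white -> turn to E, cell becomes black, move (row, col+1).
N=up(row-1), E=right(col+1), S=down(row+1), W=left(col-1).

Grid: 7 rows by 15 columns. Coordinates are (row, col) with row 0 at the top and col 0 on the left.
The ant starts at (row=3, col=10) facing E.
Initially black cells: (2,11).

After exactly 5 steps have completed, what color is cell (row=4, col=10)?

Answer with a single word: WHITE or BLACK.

Step 1: on WHITE (3,10): turn R to S, flip to black, move to (4,10). |black|=2
Step 2: on WHITE (4,10): turn R to W, flip to black, move to (4,9). |black|=3
Step 3: on WHITE (4,9): turn R to N, flip to black, move to (3,9). |black|=4
Step 4: on WHITE (3,9): turn R to E, flip to black, move to (3,10). |black|=5
Step 5: on BLACK (3,10): turn L to N, flip to white, move to (2,10). |black|=4

Answer: BLACK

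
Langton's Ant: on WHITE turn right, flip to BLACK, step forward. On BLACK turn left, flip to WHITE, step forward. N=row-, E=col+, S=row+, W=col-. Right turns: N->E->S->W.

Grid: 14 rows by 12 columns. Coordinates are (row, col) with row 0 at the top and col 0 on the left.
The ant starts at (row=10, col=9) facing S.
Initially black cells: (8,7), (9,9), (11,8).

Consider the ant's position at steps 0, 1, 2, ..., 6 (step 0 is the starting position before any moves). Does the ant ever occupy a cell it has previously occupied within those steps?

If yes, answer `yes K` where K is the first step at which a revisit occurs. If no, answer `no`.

Step 1: on WHITE (10,9): turn R to W, flip to black, move to (10,8). |black|=4 — new cell
Step 2: on WHITE (10,8): turn R to N, flip to black, move to (9,8). |black|=5 — new cell
Step 3: on WHITE (9,8): turn R to E, flip to black, move to (9,9). |black|=6 — new cell
Step 4: on BLACK (9,9): turn L to N, flip to white, move to (8,9). |black|=5 — new cell
Step 5: on WHITE (8,9): turn R to E, flip to black, move to (8,10). |black|=6 — new cell
Step 6: on WHITE (8,10): turn R to S, flip to black, move to (9,10). |black|=7 — new cell
No revisit within 6 steps.

Answer: no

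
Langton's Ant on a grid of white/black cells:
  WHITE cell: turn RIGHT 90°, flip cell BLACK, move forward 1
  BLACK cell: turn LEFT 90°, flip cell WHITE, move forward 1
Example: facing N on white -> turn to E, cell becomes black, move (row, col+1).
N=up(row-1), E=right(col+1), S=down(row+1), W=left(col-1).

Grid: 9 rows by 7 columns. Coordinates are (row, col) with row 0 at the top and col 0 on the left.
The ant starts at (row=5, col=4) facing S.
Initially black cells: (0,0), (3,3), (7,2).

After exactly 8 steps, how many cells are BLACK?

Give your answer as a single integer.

Step 1: on WHITE (5,4): turn R to W, flip to black, move to (5,3). |black|=4
Step 2: on WHITE (5,3): turn R to N, flip to black, move to (4,3). |black|=5
Step 3: on WHITE (4,3): turn R to E, flip to black, move to (4,4). |black|=6
Step 4: on WHITE (4,4): turn R to S, flip to black, move to (5,4). |black|=7
Step 5: on BLACK (5,4): turn L to E, flip to white, move to (5,5). |black|=6
Step 6: on WHITE (5,5): turn R to S, flip to black, move to (6,5). |black|=7
Step 7: on WHITE (6,5): turn R to W, flip to black, move to (6,4). |black|=8
Step 8: on WHITE (6,4): turn R to N, flip to black, move to (5,4). |black|=9

Answer: 9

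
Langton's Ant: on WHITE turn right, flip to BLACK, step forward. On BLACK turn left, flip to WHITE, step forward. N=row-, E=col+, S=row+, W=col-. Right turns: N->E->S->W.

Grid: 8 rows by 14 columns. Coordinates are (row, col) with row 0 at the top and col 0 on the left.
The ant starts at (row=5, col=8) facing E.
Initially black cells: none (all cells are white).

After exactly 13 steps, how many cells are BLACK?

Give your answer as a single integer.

Answer: 9

Derivation:
Step 1: on WHITE (5,8): turn R to S, flip to black, move to (6,8). |black|=1
Step 2: on WHITE (6,8): turn R to W, flip to black, move to (6,7). |black|=2
Step 3: on WHITE (6,7): turn R to N, flip to black, move to (5,7). |black|=3
Step 4: on WHITE (5,7): turn R to E, flip to black, move to (5,8). |black|=4
Step 5: on BLACK (5,8): turn L to N, flip to white, move to (4,8). |black|=3
Step 6: on WHITE (4,8): turn R to E, flip to black, move to (4,9). |black|=4
Step 7: on WHITE (4,9): turn R to S, flip to black, move to (5,9). |black|=5
Step 8: on WHITE (5,9): turn R to W, flip to black, move to (5,8). |black|=6
Step 9: on WHITE (5,8): turn R to N, flip to black, move to (4,8). |black|=7
Step 10: on BLACK (4,8): turn L to W, flip to white, move to (4,7). |black|=6
Step 11: on WHITE (4,7): turn R to N, flip to black, move to (3,7). |black|=7
Step 12: on WHITE (3,7): turn R to E, flip to black, move to (3,8). |black|=8
Step 13: on WHITE (3,8): turn R to S, flip to black, move to (4,8). |black|=9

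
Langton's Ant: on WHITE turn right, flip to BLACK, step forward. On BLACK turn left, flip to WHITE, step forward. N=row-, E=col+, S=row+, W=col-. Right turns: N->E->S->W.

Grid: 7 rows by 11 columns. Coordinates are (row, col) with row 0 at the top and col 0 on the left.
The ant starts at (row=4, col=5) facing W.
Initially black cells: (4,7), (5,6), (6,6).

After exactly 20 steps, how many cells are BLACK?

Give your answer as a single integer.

Step 1: on WHITE (4,5): turn R to N, flip to black, move to (3,5). |black|=4
Step 2: on WHITE (3,5): turn R to E, flip to black, move to (3,6). |black|=5
Step 3: on WHITE (3,6): turn R to S, flip to black, move to (4,6). |black|=6
Step 4: on WHITE (4,6): turn R to W, flip to black, move to (4,5). |black|=7
Step 5: on BLACK (4,5): turn L to S, flip to white, move to (5,5). |black|=6
Step 6: on WHITE (5,5): turn R to W, flip to black, move to (5,4). |black|=7
Step 7: on WHITE (5,4): turn R to N, flip to black, move to (4,4). |black|=8
Step 8: on WHITE (4,4): turn R to E, flip to black, move to (4,5). |black|=9
Step 9: on WHITE (4,5): turn R to S, flip to black, move to (5,5). |black|=10
Step 10: on BLACK (5,5): turn L to E, flip to white, move to (5,6). |black|=9
Step 11: on BLACK (5,6): turn L to N, flip to white, move to (4,6). |black|=8
Step 12: on BLACK (4,6): turn L to W, flip to white, move to (4,5). |black|=7
Step 13: on BLACK (4,5): turn L to S, flip to white, move to (5,5). |black|=6
Step 14: on WHITE (5,5): turn R to W, flip to black, move to (5,4). |black|=7
Step 15: on BLACK (5,4): turn L to S, flip to white, move to (6,4). |black|=6
Step 16: on WHITE (6,4): turn R to W, flip to black, move to (6,3). |black|=7
Step 17: on WHITE (6,3): turn R to N, flip to black, move to (5,3). |black|=8
Step 18: on WHITE (5,3): turn R to E, flip to black, move to (5,4). |black|=9
Step 19: on WHITE (5,4): turn R to S, flip to black, move to (6,4). |black|=10
Step 20: on BLACK (6,4): turn L to E, flip to white, move to (6,5). |black|=9

Answer: 9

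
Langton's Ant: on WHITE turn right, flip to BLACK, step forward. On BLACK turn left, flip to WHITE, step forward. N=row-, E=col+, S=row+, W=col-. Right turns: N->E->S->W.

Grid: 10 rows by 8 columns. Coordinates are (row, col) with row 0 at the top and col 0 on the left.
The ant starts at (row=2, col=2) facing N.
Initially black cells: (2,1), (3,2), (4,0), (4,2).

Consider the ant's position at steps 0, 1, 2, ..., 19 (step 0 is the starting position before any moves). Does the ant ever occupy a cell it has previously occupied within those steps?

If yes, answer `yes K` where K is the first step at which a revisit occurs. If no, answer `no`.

Answer: yes 8

Derivation:
Step 1: on WHITE (2,2): turn R to E, flip to black, move to (2,3). |black|=5 — new cell
Step 2: on WHITE (2,3): turn R to S, flip to black, move to (3,3). |black|=6 — new cell
Step 3: on WHITE (3,3): turn R to W, flip to black, move to (3,2). |black|=7 — new cell
Step 4: on BLACK (3,2): turn L to S, flip to white, move to (4,2). |black|=6 — new cell
Step 5: on BLACK (4,2): turn L to E, flip to white, move to (4,3). |black|=5 — new cell
Step 6: on WHITE (4,3): turn R to S, flip to black, move to (5,3). |black|=6 — new cell
Step 7: on WHITE (5,3): turn R to W, flip to black, move to (5,2). |black|=7 — new cell
Step 8: on WHITE (5,2): turn R to N, flip to black, move to (4,2). |black|=8 — REVISIT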